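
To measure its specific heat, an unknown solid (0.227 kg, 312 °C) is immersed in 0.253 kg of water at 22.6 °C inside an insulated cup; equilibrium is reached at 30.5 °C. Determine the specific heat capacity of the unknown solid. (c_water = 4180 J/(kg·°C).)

c ≈ 131 J/(kg·°C)

m_s c (T_s − T_f) = m_water c_water (T_f − T_0):
0.227×c×(312 − 30.5) = 0.253×4180×(30.5 − 22.6)
63.9 c = 8354.6  ⇒  c ≈ 130.7 J/(kg·°C)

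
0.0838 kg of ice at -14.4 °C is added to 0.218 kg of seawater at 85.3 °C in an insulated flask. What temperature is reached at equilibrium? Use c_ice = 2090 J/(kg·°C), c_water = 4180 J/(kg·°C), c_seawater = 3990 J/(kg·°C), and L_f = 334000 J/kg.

Setting the total heat transfer to zero:
ice -14.4→0 °C: 0.0838×2090×14.4 = 2522; fusion: m_ice L_f = 0.0838×334000 = 27989; warm the meltwater: 350.28 T; seawater: 869.82(T − 85.3)
1220.1 T = 74196 − 30511 = 43684
T ≈ 35.80 °C — above 0 °C, consistent with complete melting.

T_f ≈ 35.8 °C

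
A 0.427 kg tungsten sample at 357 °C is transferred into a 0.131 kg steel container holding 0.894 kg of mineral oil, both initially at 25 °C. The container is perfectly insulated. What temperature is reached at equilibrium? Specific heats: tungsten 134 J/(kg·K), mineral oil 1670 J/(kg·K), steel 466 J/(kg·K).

T_f ≈ 36.8 °C

Taking heat into each body as positive, Σ m c ΔT = 0:
0.427×134×(T − 357) + 0.894×1670×(T − 25) + 0.131×466×(T − 25) = 0
57.22(T − 357) + 1493(T − 25) + 61.05(T − 25) = 0
(57.22 + 1493 + 61.05) T = 57.22×357 + 1493×25 + 61.05×25
T = 59277 / 1611.2 = 36.8 °C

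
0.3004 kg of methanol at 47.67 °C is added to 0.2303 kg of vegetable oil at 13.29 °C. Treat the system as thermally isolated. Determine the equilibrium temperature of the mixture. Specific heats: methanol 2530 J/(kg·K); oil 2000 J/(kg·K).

Conservation of energy gives ΣQ = 0:
0.3004*2530*(T − 47.67) + 0.2303*2000*(T − 13.29) = 0
1220.6 T = 42351
T = 42351 / 1220.6 = 34.7 °C

T_f ≈ 34.7 °C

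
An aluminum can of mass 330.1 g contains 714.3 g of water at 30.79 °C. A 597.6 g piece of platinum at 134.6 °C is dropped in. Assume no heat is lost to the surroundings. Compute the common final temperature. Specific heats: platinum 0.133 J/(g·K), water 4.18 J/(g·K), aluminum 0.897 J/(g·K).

T_f ≈ 33.2 °C

Taking heat into each body as positive, Σ m c ΔT = 0:
597.6×0.133×(T − 134.6) + 714.3×4.18×(T − 30.79) + 330.1×0.897×(T − 30.79) = 0
79.48(T − 134.6) + 2985.8(T − 30.79) + 296.1(T − 30.79) = 0
3361.4 T = 111747
T ≈ 33.24 °C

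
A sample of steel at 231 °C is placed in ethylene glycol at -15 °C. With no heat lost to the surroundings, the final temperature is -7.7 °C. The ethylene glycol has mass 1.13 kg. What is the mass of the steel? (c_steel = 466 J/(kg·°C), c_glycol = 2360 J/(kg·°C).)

m ≈ 0.175 kg

|Q_steel| = |Q_glycol|:
m·466·(231 − -7.7) = 1.13·2360·(-7.7 − (-15))
111234 m = 19468  ⇒  m ≈ 0.175 kg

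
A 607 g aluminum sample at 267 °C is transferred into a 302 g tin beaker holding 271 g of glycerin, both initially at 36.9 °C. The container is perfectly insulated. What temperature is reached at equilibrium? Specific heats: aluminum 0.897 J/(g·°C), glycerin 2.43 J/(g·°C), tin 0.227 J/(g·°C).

T_f ≈ 135.4 °C

Setting the total heat transfer to zero:
607*0.897*(T − 267) + 271*2.43*(T − 36.9) + 302*0.227*(T − 36.9) = 0
1271.6 T = 172205
T = 172205 / 1271.6 = 135 °C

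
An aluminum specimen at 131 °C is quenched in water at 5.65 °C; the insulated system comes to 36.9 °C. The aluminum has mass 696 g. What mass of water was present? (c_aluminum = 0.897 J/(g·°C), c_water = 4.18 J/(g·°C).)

Heat gained plus heat lost sum to zero:
696×0.897×(36.9 − 131) + m×4.18×(36.9 − 5.65) = 0
130.62 m = 58748
m = 58748/130.62 ≈ 449.7 g

m ≈ 450 g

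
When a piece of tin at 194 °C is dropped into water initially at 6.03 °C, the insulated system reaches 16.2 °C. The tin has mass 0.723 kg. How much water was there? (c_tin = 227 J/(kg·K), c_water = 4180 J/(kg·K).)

|Q_tin| = |Q_water|:
0.723×227×(194 − 16.2) = m×4180×(16.2 − 6.03)
42511 m = 29181  ⇒  m ≈ 0.6864 kg

m ≈ 0.686 kg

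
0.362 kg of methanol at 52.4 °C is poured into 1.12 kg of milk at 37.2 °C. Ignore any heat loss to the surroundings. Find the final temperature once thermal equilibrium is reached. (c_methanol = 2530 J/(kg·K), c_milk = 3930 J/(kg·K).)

Let T be the final temperature. ΣQ_i = 0:
0.362×2530×(T − 52.4) + 1.12×3930×(T − 37.2) = 0
915.86(T − 52.4) + 4401.6(T − 37.2) = 0
(915.86 + 4401.6) T = 915.86×52.4 + 4401.6×37.2
T = 211731 / 5317.5 = 39.8 °C

T_f ≈ 39.8 °C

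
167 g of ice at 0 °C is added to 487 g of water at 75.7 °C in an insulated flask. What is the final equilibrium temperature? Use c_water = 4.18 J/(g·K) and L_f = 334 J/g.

T_f ≈ 36.0 °C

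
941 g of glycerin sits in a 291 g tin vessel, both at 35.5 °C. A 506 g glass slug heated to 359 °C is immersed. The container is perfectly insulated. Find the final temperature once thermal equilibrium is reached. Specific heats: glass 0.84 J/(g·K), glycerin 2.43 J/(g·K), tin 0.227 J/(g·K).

With ΣQ=0 the equilibrium temperature is the m·c-weighted mean:
T_f = (425.04×359 + 2286.6×35.5 + 66.06×35.5) / (425.04 + 2286.6 + 66.06)
    = 236110 / 2777.7 ≈ 85.00 °C

T_f ≈ 85.0 °C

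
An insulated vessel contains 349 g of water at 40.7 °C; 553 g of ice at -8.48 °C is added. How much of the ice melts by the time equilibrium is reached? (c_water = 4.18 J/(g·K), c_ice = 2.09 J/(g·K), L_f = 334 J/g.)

m_melted ≈ 148 g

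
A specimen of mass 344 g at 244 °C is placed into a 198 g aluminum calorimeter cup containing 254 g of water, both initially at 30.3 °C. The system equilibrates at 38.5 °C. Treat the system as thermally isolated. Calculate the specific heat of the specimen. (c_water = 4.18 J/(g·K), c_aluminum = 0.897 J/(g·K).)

c ≈ 0.144 J/(g·K)

Heat gained plus heat lost sum to zero:
344·c·(38.5 − 244) + 254·4.18·(38.5 − 30.3) + 198·0.897·(38.5 − 30.3) = 0
-70692 c = -10162
c = -10162/-70692 ≈ 0.1438 J/(g·K)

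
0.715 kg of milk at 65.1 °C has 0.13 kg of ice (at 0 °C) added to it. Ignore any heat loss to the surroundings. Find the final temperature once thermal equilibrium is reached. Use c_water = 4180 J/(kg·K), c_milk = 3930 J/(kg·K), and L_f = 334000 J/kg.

Energy conservation, ΣQ = 0:
latent heat to melt: 0.13·334000 = 43420; meltwater 0→T: 0.13·4180·T = 543.4 T; milk cools: 0.715·3930·(T − 65.1) = 2809.9(T − 65.1)
3353.3 T = 182928 − 43420 = 139508
T ≈ 41.60 °C. Since T > 0 °C, the all-ice-melts assumption holds.

T_f ≈ 41.6 °C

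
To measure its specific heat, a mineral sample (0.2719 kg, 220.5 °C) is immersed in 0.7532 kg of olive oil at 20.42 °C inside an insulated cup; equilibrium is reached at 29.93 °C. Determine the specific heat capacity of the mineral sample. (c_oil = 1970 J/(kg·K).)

Heat gained plus heat lost sum to zero:
0.2719×c×(29.93 − 220.5) + 0.7532×1970×(29.93 − 20.42) = 0
-51.82 c = -14111
c = -14111/-51.82 ≈ 272.3 J/(kg·K)

c ≈ 272 J/(kg·K)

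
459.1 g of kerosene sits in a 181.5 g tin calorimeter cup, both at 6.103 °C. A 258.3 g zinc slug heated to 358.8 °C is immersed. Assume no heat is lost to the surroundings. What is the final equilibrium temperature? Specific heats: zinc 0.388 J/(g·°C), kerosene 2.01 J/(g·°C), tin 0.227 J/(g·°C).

T_f ≈ 39.3 °C

T_f is the heat-capacity-weighted average of the initial temperatures:
T_f = (100.22×358.8 + 922.79×6.103 + 41.2×6.103) / (100.22 + 922.79 + 41.2)
    = 41842 / 1064.2 ≈ 39.32 °C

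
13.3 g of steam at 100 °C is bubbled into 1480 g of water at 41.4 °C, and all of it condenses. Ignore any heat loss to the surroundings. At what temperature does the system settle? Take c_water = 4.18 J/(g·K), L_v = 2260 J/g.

Net heat exchanged in the isolated system is zero:
condense steam: −13.3·2260 = −30058
  condensed water 100 °C→T: 55.59(T − 100)
  water warms: 1480·4.18·(T − 41.4) = 6186.4(T − 41.4)
6242 T = 30058 + 5559.4 + 256117 = 291734
T ≈ 46.74 °C, under the boiling point, so the assumption holds.

T_f ≈ 46.7 °C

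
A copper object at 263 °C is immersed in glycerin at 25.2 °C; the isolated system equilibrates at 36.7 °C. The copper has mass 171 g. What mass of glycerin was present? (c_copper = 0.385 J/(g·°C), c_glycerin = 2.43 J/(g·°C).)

m ≈ 533 g

Heat gained plus heat lost sum to zero:
171×0.385×(36.7 − 263) + m×2.43×(36.7 − 25.2) = 0
27.95 m = 14898
m = 14898/27.95 ≈ 533.1 g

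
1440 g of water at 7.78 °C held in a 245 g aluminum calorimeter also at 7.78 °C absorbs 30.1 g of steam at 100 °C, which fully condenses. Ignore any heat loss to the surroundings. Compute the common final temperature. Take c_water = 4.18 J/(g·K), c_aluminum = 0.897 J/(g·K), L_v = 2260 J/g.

Conservation of energy gives ΣQ = 0:
latent heat released on condensation: 30.1×2260 = 68026; condensate cools 100→T: 30.1×4.18×(T − 100) = 125.82(T − 100); water warms: 1440×4.18×(T − 7.78) = 6019.2(T − 7.78); aluminum cup: 245×0.897×(T − 7.78) = 219.77(T − 7.78)
6364.8 T = 68026 + 12582 + 48539 = 129147
T ≈ 20.29 °C — below 100 °C, confirming all the steam condensed.

T_f ≈ 20.3 °C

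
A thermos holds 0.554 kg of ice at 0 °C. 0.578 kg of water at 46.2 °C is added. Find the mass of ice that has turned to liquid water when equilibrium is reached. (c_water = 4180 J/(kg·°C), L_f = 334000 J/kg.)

m_melted ≈ 0.334 kg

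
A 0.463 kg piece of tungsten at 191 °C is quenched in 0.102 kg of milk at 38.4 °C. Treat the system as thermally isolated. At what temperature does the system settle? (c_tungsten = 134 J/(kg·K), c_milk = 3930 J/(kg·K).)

T_f ≈ 58.9 °C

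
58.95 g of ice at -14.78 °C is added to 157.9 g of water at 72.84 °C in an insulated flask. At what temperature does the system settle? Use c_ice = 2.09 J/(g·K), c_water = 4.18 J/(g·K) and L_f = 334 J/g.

T_f ≈ 29.3 °C

Heat gained plus heat lost sum to zero:
warm ice to 0 °C: 58.95·2.09·(0 − (-14.78)) = 1821
  latent heat to melt: 58.95·334 = 19689
  warm the meltwater: 246.41 T
  water cools: 157.9·4.18·(T − 72.84) = 660.02(T − 72.84)
906.43 T = 48076 − 21510 = 26566
T ≈ 29.31 °C. Since T > 0 °C, the all-ice-melts assumption holds.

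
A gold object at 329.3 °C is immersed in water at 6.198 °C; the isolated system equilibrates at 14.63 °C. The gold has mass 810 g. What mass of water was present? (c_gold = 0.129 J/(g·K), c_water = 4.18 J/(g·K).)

m ≈ 933 g

Taking heat into each body as positive, Σ m c ΔT = 0:
810×0.129×(14.63 − 329.3) + m×4.18×(14.63 − 6.198) = 0
35.25 m = 32880
m = 32880/35.25 ≈ 932.9 g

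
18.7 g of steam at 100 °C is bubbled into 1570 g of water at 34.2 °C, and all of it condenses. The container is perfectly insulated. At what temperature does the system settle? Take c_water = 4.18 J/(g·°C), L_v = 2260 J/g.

Net heat exchanged in the isolated system is zero:
latent heat released on condensation: 18.7×2260 = 42262
  condensed water 100 °C→T: 78.17(T − 100)
  water warms: 1570×4.18×(T − 34.2) = 6562.6(T − 34.2)
6640.8 T = 42262 + 7816.6 + 224441 = 274520
T ≈ 41.34 °C (< 100 °C, so full condensation is consistent).

T_f ≈ 41.3 °C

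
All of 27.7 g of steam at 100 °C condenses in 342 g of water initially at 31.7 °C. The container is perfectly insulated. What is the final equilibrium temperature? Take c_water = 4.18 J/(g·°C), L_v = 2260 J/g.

Energy balance with sensible and latent terms:
latent heat released on condensation: 27.7·2260 = 62602; condensed water 100 °C→T: 115.79(T − 100); water warms: 342·4.18·(T − 31.7) = 1429.6(T − 31.7)
1545.3 T = 62602 + 11579 + 45317 = 119498
T ≈ 77.33 °C — below 100 °C, confirming all the steam condensed.

T_f ≈ 77.3 °C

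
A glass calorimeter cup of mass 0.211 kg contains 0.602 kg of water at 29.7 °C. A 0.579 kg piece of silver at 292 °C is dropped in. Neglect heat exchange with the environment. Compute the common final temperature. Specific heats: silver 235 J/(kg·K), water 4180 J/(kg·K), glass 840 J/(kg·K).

Net heat exchanged in the isolated system is zero:
0.579·235·(T − 292) + 0.602·4180·(T − 29.7) + 0.211·840·(T − 29.7) = 0
136.06(T − 292) + 2516.4(T − 29.7) + 177.24(T − 29.7) = 0
2829.7 T = 119731
T = 119731 / 2829.7 = 42.3 °C

T_f ≈ 42.3 °C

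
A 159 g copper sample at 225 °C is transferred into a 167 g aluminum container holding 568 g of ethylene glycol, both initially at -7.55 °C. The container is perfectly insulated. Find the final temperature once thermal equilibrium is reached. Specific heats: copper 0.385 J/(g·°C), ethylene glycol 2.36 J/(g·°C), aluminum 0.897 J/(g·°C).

Taking heat into each body as positive, Σ m c ΔT = 0:
159*0.385*(T − 225) + 568*2.36*(T − (-7.55)) + 167*0.897*(T − (-7.55)) = 0
(61.22 + 1340.5 + 149.8) T = 61.22*225 + 1340.5*(-7.55) + 149.8*(-7.55)
T = 2521.8/1551.5 ≈ 1.63 °C

T_f ≈ 1.6 °C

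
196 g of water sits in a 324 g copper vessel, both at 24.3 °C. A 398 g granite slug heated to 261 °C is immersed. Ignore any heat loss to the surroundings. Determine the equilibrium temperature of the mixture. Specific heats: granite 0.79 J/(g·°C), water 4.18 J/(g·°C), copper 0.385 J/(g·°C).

Net heat exchanged in the isolated system is zero:
398*0.79*(T − 261) + 196*4.18*(T − 24.3) + 324*0.385*(T − 24.3) = 0
314.42(T − 261) + 819.28(T − 24.3) + 124.74(T − 24.3) = 0
(314.42 + 819.28 + 124.74) T = 314.42*261 + 819.28*24.3 + 124.74*24.3
T ≈ 83.44 °C

T_f ≈ 83.4 °C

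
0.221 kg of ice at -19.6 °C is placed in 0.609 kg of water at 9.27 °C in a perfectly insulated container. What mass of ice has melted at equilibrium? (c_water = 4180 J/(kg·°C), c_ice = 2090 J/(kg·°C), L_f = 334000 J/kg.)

m_melted ≈ 0.0435 kg

Heat available from the water dropping to 0 °C: 0.609×4180×9.27 = 23598 J.
Of that, 0.221×2090×19.6 = 9053 J goes to bring the ice to 0 °C, leaving 14545 J.
Fully melting the ice requires m_ice L_f = 0.221×334000 = 73814 J.
Since 14545 < 73814 J, not all the ice melts; equilibrium is at 0 °C.
m_melted×334000 = 14545  ⇒  m_melted ≈ 0.04355 kg.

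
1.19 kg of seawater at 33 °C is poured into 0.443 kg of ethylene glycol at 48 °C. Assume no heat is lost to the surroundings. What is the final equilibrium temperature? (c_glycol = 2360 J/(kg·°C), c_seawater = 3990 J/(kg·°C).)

T_f ≈ 35.7 °C

Set heat shed by the hot body equal to heat absorbed by the cold body:
0.443·2360·(48 − T) = 1.19·3990·(T − 33)
1045.5(48 − T) = 4748.1(T − 33)
5793.6 T = 206870  ⇒  T ≈ 35.71 °C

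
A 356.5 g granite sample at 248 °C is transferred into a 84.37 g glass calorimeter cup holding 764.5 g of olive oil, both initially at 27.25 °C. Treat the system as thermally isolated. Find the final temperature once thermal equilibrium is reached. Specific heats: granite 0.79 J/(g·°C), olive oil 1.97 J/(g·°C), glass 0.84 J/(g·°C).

T_f = Σ m_i c_i T_i / Σ m_i c_i:
T_f = (281.63×248 + 1506.1×27.25 + 70.87×27.25) / (281.63 + 1506.1 + 70.87)
    = 112817 / 1858.6 ≈ 60.70 °C

T_f ≈ 60.7 °C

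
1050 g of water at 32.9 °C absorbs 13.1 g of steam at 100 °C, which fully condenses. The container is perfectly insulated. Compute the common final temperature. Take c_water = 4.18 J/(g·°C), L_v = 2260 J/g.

T_f ≈ 40.4 °C

Taking heat into each body as positive, Σ m c ΔT = 0:
steam→water at 100 °C releases m L_v = 13.1×2260 = 29606; condensate cools 100→T: 13.1×4.18×(T − 100) = 54.76(T − 100); original water: 4389(T − 32.9)
4443.8 T = 29606 + 5475.8 + 144398 = 179480
T ≈ 40.39 °C — below 100 °C, confirming all the steam condensed.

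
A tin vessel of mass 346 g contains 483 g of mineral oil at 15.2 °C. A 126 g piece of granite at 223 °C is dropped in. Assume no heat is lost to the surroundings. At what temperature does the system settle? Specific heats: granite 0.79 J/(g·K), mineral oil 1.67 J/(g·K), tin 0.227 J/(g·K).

With ΣQ=0 the equilibrium temperature is the m·c-weighted mean:
T_f = (99.54·223 + 806.61·15.2 + 78.54·15.2) / (99.54 + 806.61 + 78.54)
    = 35652 / 984.69 ≈ 36.21 °C

T_f ≈ 36.2 °C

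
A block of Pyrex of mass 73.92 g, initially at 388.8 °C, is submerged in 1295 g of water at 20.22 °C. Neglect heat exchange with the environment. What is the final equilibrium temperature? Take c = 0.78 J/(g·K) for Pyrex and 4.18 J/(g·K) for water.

T_f ≈ 24.1 °C

Let T be the final temperature. ΣQ_i = 0:
73.92×0.78×(T − 388.8) + 1295×4.18×(T − 20.22) = 0
5470.8 T = 131870
T ≈ 24.10 °C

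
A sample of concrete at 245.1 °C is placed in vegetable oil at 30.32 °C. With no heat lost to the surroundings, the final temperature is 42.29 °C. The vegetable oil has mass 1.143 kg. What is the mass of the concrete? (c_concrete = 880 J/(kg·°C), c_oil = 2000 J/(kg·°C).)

m ≈ 0.153 kg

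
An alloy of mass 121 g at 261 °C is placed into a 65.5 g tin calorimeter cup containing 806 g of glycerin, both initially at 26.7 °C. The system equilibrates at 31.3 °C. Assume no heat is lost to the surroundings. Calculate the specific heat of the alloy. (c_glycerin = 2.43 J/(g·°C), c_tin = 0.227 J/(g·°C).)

c ≈ 0.327 J/(g·°C)

Setting the total heat transfer to zero:
121·c·(31.3 − 261) + 806·2.43·(31.3 − 26.7) + 65.5·0.227·(31.3 − 26.7) = 0
-27794 c = -9077.9
c = -9077.9/-27794 ≈ 0.3266 J/(g·°C)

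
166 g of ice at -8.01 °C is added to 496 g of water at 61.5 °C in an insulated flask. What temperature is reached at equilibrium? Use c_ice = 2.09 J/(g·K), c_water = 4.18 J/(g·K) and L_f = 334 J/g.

T_f ≈ 25.0 °C

Taking heat into each body as positive, Σ m c ΔT = 0:
ice -8.01→0 °C: 166·2.09·8.01 = 2779; latent heat to melt: 166·334 = 55444; meltwater 0→T: 166·4.18·T = 693.88 T; water: 2073.3(T − 61.5)
2767.2 T = 127507 − 58223 = 69284
T ≈ 25.04 °C. Since T > 0 °C, the all-ice-melts assumption holds.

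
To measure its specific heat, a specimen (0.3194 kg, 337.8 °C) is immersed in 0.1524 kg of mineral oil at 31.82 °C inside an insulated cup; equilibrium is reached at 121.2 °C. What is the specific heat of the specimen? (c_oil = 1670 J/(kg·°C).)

c ≈ 329 J/(kg·°C)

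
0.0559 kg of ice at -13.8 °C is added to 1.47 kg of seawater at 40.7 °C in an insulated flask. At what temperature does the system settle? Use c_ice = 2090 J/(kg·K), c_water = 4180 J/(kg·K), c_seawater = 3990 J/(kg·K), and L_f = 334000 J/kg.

Heat gained plus heat lost sum to zero:
ice -13.8→0 °C: 0.0559×2090×13.8 = 1612.3; latent heat to melt: 0.0559×334000 = 18671; warm the meltwater: 233.66 T; seawater: 5865.3(T − 40.7)
6099 T = 238718 − 20283 = 218435
T ≈ 35.82 °C. Since T > 0 °C, the all-ice-melts assumption holds.

T_f ≈ 35.8 °C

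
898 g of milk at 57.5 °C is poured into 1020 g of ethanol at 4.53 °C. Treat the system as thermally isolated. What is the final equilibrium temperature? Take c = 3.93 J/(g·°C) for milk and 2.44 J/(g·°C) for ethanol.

Net heat exchanged in the isolated system is zero:
898*3.93*(T − 57.5) + 1020*2.44*(T − 4.53) = 0
6017.9 T = 214200
T = 214200 / 6017.9 = 35.6 °C

T_f ≈ 35.6 °C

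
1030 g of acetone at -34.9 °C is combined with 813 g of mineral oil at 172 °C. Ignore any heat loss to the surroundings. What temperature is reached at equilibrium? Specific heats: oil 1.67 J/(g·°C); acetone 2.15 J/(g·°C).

T_f ≈ 43.7 °C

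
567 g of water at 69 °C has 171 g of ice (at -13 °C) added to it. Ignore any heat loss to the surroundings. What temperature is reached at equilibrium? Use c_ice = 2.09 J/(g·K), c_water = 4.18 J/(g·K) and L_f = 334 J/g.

T_f ≈ 33.0 °C

Conservation of energy gives ΣQ = 0:
warm ice to 0 °C: 171×2.09×(0 − (-13)) = 4646.1; melt ice: 171×334 = 57114; meltwater 0→T: 171×4.18×T = 714.78 T; water: 2370.1(T − 69)
3084.8 T = 163534 − 61760 = 101774
T ≈ 32.99 °C. Since T > 0 °C, the all-ice-melts assumption holds.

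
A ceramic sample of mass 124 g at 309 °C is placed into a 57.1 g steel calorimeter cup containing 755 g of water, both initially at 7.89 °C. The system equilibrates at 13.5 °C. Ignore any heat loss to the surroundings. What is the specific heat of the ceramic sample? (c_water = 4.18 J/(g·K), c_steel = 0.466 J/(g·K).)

c ≈ 0.487 J/(g·K)

Let T be the final temperature. ΣQ_i = 0:
124×c×(13.5 − 309) + 755×4.18×(13.5 − 7.89) + 57.1×0.466×(13.5 − 7.89) = 0
-36642 c = -17854
c = -17854/-36642 ≈ 0.4873 J/(g·K)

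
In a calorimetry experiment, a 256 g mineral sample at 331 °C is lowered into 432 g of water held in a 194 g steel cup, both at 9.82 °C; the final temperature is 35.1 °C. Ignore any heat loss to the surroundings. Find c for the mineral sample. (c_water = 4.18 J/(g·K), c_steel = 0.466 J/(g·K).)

Setting the total heat transfer to zero:
256×c×(35.1 − 331) + 432×4.18×(35.1 − 9.82) + 194×0.466×(35.1 − 9.82) = 0
-75750 c = -47935
c = -47935/-75750 ≈ 0.6328 J/(g·K)

c ≈ 0.633 J/(g·K)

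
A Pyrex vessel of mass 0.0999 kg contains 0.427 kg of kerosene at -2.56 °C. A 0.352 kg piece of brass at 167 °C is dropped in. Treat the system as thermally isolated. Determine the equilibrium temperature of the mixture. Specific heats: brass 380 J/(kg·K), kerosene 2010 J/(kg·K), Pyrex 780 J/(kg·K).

With ΣQ=0 the equilibrium temperature is the m·c-weighted mean:
T_f = (133.76·167 + 858.27·(-2.56) + 77.92·(-2.56)) / (133.76 + 858.27 + 77.92)
    = 19941 / 1070 ≈ 18.64 °C

T_f ≈ 18.6 °C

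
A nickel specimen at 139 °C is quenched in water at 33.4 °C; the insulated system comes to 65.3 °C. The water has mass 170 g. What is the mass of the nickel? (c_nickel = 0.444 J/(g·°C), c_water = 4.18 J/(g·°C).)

m ≈ 693 g

Heat lost by the nickel = heat gained by the water:
m×0.444×(139 − 65.3) = 170×4.18×(65.3 − 33.4)
32.72 m = 22668  ⇒  m ≈ 692.7 g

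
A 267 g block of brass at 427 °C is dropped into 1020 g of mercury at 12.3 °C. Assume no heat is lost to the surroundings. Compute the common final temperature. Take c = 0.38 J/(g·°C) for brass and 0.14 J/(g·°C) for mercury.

Net heat exchanged in the isolated system is zero:
267×0.38×(T − 427) + 1020×0.14×(T − 12.3) = 0
101.46(T − 427) + 142.8(T − 12.3) = 0
(101.46 + 142.8) T = 101.46×427 + 142.8×12.3
T ≈ 184.56 °C

T_f ≈ 184.6 °C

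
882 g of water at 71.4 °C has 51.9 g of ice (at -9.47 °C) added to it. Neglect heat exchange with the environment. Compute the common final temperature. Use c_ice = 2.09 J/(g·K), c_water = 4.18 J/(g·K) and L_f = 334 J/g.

T_f ≈ 62.7 °C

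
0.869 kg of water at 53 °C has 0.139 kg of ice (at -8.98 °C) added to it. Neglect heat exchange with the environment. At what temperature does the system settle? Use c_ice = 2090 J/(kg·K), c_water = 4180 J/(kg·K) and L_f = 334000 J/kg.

Net heat exchanged in the isolated system is zero:
ice -8.98→0 °C: 0.139·2090·8.98 = 2608.8
  fusion: m_ice L_f = 0.139·334000 = 46426
  warm the meltwater: 581.02 T
  water: 3632.4(T − 53)
4213.4 T = 192518 − 49035 = 143483
T ≈ 34.05 °C (positive, so assuming full melt was valid).

T_f ≈ 34.1 °C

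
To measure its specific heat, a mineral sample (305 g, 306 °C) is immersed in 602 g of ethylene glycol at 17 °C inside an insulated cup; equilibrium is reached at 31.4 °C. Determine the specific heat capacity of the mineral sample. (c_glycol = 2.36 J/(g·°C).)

c ≈ 0.244 J/(g·°C)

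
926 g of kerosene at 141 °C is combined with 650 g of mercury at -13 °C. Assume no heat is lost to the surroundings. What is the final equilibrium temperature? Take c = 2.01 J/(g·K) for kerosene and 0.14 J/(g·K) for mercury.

Set heat shed by the hot body equal to heat absorbed by the cold body:
926·2.01·(141 − T) = 650·0.14·(T − (-13))
1861.3(141 − T) = 91(T − (-13))
1952.3 T = 261255  ⇒  T ≈ 133.82 °C

T_f ≈ 133.8 °C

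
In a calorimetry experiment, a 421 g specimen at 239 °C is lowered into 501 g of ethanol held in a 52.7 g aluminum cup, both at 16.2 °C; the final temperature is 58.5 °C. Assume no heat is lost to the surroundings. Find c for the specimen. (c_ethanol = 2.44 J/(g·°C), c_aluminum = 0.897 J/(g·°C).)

c ≈ 0.707 J/(g·°C)

Setting the total heat transfer to zero:
421×c×(58.5 − 239) + 501×2.44×(58.5 − 16.2) + 52.7×0.897×(58.5 − 16.2) = 0
-75990 c = -53709
c = -53709/-75990 ≈ 0.7068 J/(g·°C)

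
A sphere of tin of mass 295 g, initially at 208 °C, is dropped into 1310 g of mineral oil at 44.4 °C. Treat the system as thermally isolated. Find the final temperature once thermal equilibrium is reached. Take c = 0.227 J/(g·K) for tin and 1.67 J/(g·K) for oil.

T_f ≈ 49.3 °C

Set heat shed by the hot body equal to heat absorbed by the cold body:
295·0.227·(208 − T) = 1310·1.67·(T − 44.4)
66.97(208 − T) = 2187.7(T − 44.4)
2254.7 T = 111063  ⇒  T ≈ 49.26 °C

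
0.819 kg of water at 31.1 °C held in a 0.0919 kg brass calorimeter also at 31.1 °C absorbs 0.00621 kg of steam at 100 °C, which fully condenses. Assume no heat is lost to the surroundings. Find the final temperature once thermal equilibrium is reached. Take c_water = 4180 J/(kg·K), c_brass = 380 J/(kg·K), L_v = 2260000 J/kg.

Taking heat into each body as positive, Σ m c ΔT = 0:
condense steam: −0.00621·2260000 = −14035; condensed water 100 °C→T: 25.96(T − 100); water warms: 0.819·4180·(T − 31.1) = 3423.4(T − 31.1); cup: 34.92(T − 31.1)
3484.3 T = 14035 + 2595.8 + 107554 = 124185
T ≈ 35.64 °C (< 100 °C, so full condensation is consistent).

T_f ≈ 35.6 °C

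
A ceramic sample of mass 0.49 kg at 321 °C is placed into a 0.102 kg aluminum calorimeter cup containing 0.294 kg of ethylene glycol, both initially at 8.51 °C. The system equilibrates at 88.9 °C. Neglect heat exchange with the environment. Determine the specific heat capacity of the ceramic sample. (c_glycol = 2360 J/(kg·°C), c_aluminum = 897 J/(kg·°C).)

c ≈ 555 J/(kg·°C)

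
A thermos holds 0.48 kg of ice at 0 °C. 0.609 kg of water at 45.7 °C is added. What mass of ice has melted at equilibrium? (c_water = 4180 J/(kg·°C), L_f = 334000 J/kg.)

Water can give up m c ΔT = 0.609·4180·45.7 = 116335 J before reaching 0 °C.
Melting all 0.48 kg of ice would need 0.48·334000 = 160320 J.
116335 J < 160320 J, so only part of the ice melts and the system sits at 0 °C.
m_melted·334000 = 116335  ⇒  m_melted ≈ 0.3483 kg.

m_melted ≈ 0.348 kg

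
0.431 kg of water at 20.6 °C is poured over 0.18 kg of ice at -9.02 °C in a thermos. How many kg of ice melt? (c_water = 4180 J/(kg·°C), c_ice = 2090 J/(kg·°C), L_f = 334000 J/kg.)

m_melted ≈ 0.101 kg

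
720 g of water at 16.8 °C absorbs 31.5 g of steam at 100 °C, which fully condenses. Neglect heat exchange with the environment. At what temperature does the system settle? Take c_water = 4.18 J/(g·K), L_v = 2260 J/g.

Taking heat into each body as positive, Σ m c ΔT = 0:
steam→water at 100 °C releases m L_v = 31.5×2260 = 71190; condensate cools 100→T: 31.5×4.18×(T − 100) = 131.67(T − 100); original water: 3009.6(T − 16.8)
3141.3 T = 71190 + 13167 + 50561 = 134918
T ≈ 42.95 °C (< 100 °C, so full condensation is consistent).

T_f ≈ 43.0 °C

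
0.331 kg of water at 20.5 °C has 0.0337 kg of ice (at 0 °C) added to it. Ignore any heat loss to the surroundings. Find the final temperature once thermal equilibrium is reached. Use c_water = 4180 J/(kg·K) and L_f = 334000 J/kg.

Setting the total heat transfer to zero:
melt ice: 0.0337×334000 = 11256; meltwater 0→T: 0.0337×4180×T = 140.87 T; water: 1383.6(T − 20.5)
1524.4 T = 28363 − 11256 = 17108
T ≈ 11.22 °C. Since T > 0 °C, the all-ice-melts assumption holds.

T_f ≈ 11.2 °C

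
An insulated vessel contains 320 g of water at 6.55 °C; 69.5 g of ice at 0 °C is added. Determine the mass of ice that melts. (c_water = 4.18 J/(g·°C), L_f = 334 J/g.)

Cooling the water to 0 °C releases 320×4.18×6.55 = 8761.3 J.
Melting all 69.5 g of ice would need 69.5×334 = 23213 J.
Since 8761.3 < 23213 J, not all the ice melts; equilibrium is at 0 °C.
m_melted×334 = 8761.3  ⇒  m_melted ≈ 26.23 g.

m_melted ≈ 26.2 g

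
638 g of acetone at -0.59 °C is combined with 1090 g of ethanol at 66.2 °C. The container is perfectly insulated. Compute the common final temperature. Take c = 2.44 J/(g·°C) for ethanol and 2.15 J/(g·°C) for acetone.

T_f is the heat-capacity-weighted average of the initial temperatures:
T_f = (2659.6×66.2 + 1371.7×(-0.59)) / (2659.6 + 1371.7)
    = 175256 / 4031.3 ≈ 43.47 °C

T_f ≈ 43.5 °C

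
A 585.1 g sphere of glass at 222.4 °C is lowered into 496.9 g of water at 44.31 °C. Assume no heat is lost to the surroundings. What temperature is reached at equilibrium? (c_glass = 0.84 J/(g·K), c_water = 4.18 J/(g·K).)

T_f ≈ 78.4 °C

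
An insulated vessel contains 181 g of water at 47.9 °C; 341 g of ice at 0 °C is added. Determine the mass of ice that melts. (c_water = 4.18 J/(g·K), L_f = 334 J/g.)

Cooling the water to 0 °C releases 181·4.18·47.9 = 36240 J.
Fully melting the ice requires m_ice L_f = 341·334 = 113894 J.
36240 J < 113894 J, so only part of the ice melts and the system sits at 0 °C.
Mass melted = 36240/334 ≈ 108.5 g.

m_melted ≈ 109 g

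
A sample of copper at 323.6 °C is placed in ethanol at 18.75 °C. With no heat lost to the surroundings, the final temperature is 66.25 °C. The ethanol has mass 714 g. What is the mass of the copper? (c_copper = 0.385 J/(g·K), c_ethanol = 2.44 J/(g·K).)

m ≈ 835 g

Heat lost by the copper = heat gained by the ethanol:
m·0.385·(323.6 − 66.25) = 714·2.44·(66.25 − 18.75)
99.08 m = 82753  ⇒  m ≈ 835.2 g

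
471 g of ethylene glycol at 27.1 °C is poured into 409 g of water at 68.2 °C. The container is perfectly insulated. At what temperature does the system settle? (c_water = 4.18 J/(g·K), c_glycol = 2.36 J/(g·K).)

T_f ≈ 52.0 °C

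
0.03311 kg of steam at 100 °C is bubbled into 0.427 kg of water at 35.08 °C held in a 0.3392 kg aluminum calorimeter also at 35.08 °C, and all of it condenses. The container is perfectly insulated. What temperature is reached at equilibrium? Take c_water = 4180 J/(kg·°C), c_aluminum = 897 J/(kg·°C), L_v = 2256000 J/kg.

T_f ≈ 72.6 °C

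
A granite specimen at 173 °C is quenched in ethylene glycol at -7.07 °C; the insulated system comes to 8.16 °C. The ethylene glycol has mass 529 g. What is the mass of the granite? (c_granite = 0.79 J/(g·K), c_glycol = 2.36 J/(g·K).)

Taking heat into each body as positive, Σ m c ΔT = 0:
m·0.79·(8.16 − 173) + 529·2.36·(8.16 − (-7.07)) = 0
-130.22 m = -19014
m = -19014/-130.22 ≈ 146 g

m ≈ 146 g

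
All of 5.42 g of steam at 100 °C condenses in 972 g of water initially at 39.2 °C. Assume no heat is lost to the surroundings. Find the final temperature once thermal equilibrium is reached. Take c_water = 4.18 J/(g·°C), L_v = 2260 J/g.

T_f ≈ 42.5 °C

Conservation of energy gives ΣQ = 0:
steam→water at 100 °C releases m L_v = 5.42·2260 = 12249
  condensate cools 100→T: 5.42·4.18·(T − 100) = 22.66(T − 100)
  original water: 4063(T − 39.2)
4085.6 T = 12249 + 2265.6 + 159268 = 173783
T ≈ 42.54 °C — below 100 °C, confirming all the steam condensed.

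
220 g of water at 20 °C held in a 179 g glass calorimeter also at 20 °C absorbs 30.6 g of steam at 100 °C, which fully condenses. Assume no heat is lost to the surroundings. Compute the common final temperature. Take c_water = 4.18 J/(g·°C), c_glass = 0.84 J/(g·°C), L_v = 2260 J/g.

Conservation of energy gives ΣQ = 0:
condense steam: −30.6·2260 = −69156
  condensed water 100 °C→T: 127.91(T − 100)
  water warms: 220·4.18·(T − 20) = 919.6(T − 20)
  glass cup: 179·0.84·(T − 20) = 150.36(T − 20)
1197.9 T = 69156 + 12791 + 21399 = 103346
T ≈ 86.27 °C, under the boiling point, so the assumption holds.

T_f ≈ 86.3 °C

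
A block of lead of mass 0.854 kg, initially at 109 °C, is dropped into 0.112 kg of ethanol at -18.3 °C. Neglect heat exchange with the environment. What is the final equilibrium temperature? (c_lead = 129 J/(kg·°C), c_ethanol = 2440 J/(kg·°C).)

T_f ≈ 18.3 °C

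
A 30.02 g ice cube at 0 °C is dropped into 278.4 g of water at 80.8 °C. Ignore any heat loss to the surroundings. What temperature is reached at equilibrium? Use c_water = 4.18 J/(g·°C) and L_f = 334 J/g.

Heat gained plus heat lost sum to zero:
melt ice: 30.02×334 = 10027; warm the meltwater: 125.48 T; water cools: 278.4×4.18×(T − 80.8) = 1163.7(T − 80.8)
1289.2 T = 94028 − 10027 = 84001
T ≈ 65.16 °C — above 0 °C, consistent with complete melting.

T_f ≈ 65.2 °C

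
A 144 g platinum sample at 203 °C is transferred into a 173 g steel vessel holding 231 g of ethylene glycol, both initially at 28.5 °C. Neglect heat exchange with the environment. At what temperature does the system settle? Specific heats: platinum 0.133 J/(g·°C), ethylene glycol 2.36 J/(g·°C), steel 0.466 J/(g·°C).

T_f ≈ 33.7 °C

Setting the total heat transfer to zero:
144×0.133×(T − 203) + 231×2.36×(T − 28.5) + 173×0.466×(T − 28.5) = 0
(19.15 + 545.16 + 80.62) T = 19.15×203 + 545.16×28.5 + 80.62×28.5
T ≈ 33.68 °C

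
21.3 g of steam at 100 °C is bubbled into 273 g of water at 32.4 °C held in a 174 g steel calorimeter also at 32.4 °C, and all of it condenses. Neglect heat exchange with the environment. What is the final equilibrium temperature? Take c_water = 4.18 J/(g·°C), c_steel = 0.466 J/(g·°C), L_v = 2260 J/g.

T_f ≈ 73.7 °C

Sum of m c ΔT and latent-heat terms is zero:
condense steam: −21.3·2260 = −48138
  condensed water 100 °C→T: 89.03(T − 100)
  water warms: 273·4.18·(T − 32.4) = 1141.1(T − 32.4)
  cup: 81.08(T − 32.4)
1311.3 T = 48138 + 8903.4 + 39600 = 96641
T ≈ 73.70 °C (< 100 °C, so full condensation is consistent).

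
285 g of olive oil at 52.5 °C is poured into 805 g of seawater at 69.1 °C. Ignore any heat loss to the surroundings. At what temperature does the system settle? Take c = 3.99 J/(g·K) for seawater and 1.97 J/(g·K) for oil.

|Q_seawater| = |Q_oil|:
805*3.99*(69.1 − T) = 285*1.97*(T − 52.5)
3212(69.1 − T) = 561.45(T − 52.5)
3773.4 T = 251422  ⇒  T ≈ 66.63 °C

T_f ≈ 66.6 °C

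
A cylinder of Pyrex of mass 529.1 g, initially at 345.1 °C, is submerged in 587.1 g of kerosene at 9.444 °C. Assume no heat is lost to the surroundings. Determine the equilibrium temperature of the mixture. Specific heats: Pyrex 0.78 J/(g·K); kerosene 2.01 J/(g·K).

T_f ≈ 96.4 °C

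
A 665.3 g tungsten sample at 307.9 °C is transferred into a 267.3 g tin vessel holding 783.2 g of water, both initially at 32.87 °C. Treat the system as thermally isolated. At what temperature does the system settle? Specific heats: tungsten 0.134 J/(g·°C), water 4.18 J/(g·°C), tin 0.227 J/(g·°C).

Taking heat into each body as positive, Σ m c ΔT = 0:
665.3*0.134*(T − 307.9) + 783.2*4.18*(T − 32.87) + 267.3*0.227*(T − 32.87) = 0
(89.15 + 3273.8 + 60.68) T = 89.15*307.9 + 3273.8*32.87 + 60.68*32.87
T = 137053/3423.6 ≈ 40.03 °C

T_f ≈ 40.0 °C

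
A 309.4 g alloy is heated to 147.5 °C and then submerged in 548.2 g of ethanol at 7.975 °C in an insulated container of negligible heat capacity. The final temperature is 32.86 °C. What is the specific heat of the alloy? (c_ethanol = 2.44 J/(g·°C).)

c ≈ 0.938 J/(g·°C)

m_s c (T_s − T_f) = m_ethanol c_ethanol (T_f − T_0):
309.4·c·(147.5 − 32.86) = 548.2·2.44·(32.86 − 7.975)
35470 c = 33286  ⇒  c ≈ 0.9384 J/(g·°C)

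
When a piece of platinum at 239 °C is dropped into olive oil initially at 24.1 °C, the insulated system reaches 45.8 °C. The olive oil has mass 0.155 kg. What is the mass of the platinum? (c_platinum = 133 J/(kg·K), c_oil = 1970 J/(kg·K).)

m ≈ 0.258 kg

Taking heat into each body as positive, Σ m c ΔT = 0:
m×133×(45.8 − 239) + 0.155×1970×(45.8 − 24.1) = 0
-25696 m = -6626.1
m = -6626.1/-25696 ≈ 0.2579 kg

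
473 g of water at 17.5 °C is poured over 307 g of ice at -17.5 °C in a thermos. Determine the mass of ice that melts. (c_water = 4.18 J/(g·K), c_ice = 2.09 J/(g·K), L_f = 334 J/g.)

m_melted ≈ 70 g

Water can give up m c ΔT = 473·4.18·17.5 = 34600 J before reaching 0 °C.
Of that, 307·2.09·17.5 = 11229 J goes to bring the ice to 0 °C, leaving 23371 J.
Fully melting the ice requires m_ice L_f = 307·334 = 102538 J.
23371 J < 102538 J, so only part of the ice melts and the system sits at 0 °C.
m_melted·334 = 23371  ⇒  m_melted ≈ 69.97 g.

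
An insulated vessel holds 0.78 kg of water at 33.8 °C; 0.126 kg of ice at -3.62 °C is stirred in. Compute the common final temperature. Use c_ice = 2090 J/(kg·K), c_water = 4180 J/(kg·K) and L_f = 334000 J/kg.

T_f ≈ 17.7 °C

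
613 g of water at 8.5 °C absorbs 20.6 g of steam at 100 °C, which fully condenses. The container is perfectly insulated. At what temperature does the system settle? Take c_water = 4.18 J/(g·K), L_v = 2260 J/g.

Taking heat into each body as positive, Σ m c ΔT = 0:
condense steam: −20.6×2260 = −46556
  condensed water 100 °C→T: 86.11(T − 100)
  water warms: 613×4.18×(T − 8.5) = 2562.3(T − 8.5)
2648.4 T = 46556 + 8610.8 + 21780 = 76947
T ≈ 29.05 °C, under the boiling point, so the assumption holds.

T_f ≈ 29.1 °C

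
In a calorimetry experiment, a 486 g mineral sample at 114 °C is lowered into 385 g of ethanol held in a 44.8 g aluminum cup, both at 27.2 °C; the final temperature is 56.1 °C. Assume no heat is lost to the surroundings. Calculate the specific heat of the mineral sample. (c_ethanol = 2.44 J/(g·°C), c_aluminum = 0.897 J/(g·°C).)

c ≈ 1.01 J/(g·°C)

Heat gained plus heat lost sum to zero:
486·c·(56.1 − 114) + 385·2.44·(56.1 − 27.2) + 44.8·0.897·(56.1 − 27.2) = 0
-28139 c = -28310
c = -28310/-28139 ≈ 1.006 J/(g·°C)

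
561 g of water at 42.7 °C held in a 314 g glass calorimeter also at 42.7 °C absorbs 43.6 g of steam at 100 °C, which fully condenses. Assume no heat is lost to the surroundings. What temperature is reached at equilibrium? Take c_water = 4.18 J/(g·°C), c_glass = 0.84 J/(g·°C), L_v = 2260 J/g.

Net heat exchanged in the isolated system is zero:
condense steam: −43.6·2260 = −98536; condensed water 100 °C→T: 182.25(T − 100); original water: 2345(T − 42.7); cup: 263.76(T − 42.7)
2791 T = 98536 + 18225 + 111393 = 228154
T ≈ 81.75 °C (< 100 °C, so full condensation is consistent).

T_f ≈ 81.7 °C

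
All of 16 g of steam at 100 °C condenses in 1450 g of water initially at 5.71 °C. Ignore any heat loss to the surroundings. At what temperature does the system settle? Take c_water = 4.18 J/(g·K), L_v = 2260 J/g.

T_f ≈ 12.6 °C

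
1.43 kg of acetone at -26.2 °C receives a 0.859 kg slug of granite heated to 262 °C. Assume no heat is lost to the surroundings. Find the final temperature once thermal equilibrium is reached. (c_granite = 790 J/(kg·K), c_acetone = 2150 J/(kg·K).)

T_f ≈ 25.9 °C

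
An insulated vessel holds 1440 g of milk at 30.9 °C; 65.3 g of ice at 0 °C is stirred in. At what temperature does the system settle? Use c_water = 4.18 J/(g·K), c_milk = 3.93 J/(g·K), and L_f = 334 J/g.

T_f ≈ 25.8 °C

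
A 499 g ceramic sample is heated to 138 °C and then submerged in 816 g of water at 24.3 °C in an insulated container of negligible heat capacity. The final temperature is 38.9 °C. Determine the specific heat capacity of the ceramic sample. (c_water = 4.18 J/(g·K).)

Conservation of energy gives ΣQ = 0:
499·c·(38.9 − 138) + 816·4.18·(38.9 − 24.3) = 0
-49451 c = -49799
c = -49799/-49451 ≈ 1.007 J/(g·K)

c ≈ 1.01 J/(g·K)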